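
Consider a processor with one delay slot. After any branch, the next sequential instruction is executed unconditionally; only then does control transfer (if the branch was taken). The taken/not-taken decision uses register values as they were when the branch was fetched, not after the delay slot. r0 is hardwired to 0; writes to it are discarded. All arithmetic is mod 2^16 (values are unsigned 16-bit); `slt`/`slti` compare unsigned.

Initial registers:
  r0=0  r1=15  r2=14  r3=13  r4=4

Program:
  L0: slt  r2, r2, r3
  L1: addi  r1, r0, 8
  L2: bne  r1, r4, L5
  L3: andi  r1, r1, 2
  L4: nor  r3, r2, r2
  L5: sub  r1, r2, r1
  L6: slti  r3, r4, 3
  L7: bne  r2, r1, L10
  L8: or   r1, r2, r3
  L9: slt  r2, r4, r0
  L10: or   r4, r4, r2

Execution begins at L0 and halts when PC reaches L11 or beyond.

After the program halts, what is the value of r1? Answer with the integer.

0

  step pc=0: slt  r2, r2, r3  regs=(0,15,0,13,4)
  step pc=1: addi  r1, r0, 8  regs=(0,8,0,13,4)
  step pc=2: bne  r1, r4, L5  cond=T  regs=(0,8,0,13,4)
  step pc=3: andi  r1, r1, 2  regs=(0,0,0,13,4)
  step pc=5: sub  r1, r2, r1  regs=(0,0,0,13,4)
  step pc=6: slti  r3, r4, 3  regs=(0,0,0,0,4)
  step pc=7: bne  r2, r1, L10  cond=F  regs=(0,0,0,0,4)
  step pc=8: or   r1, r2, r3  regs=(0,0,0,0,4)
  step pc=9: slt  r2, r4, r0  regs=(0,0,0,0,4)
  step pc=10: or   r4, r4, r2  regs=(0,0,0,0,4)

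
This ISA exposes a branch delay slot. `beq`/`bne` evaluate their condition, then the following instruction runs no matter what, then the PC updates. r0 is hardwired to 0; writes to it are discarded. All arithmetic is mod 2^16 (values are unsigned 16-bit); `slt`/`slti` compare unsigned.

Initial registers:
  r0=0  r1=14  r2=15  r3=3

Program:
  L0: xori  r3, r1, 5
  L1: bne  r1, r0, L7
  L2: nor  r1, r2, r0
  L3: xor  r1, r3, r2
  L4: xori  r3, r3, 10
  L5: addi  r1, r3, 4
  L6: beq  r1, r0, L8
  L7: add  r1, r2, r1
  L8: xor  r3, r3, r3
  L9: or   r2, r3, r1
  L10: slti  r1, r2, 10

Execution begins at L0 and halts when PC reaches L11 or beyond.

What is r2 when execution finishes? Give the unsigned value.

PC=0  xori  r3, r1, 5        | r0=0 r1=14 r2=15 r3=11
PC=1  bne  r1, r0, L7        | r0=0 r1=14 r2=15 r3=11  [TAKEN]
PC=2  nor  r1, r2, r0        | r0=0 r1=65520 r2=15 r3=11
PC=7  add  r1, r2, r1        | r0=0 r1=65535 r2=15 r3=11
PC=8  xor  r3, r3, r3        | r0=0 r1=65535 r2=15 r3=0
PC=9  or   r2, r3, r1        | r0=0 r1=65535 r2=65535 r3=0
PC=10 slti  r1, r2, 10       | r0=0 r1=0 r2=65535 r3=0

65535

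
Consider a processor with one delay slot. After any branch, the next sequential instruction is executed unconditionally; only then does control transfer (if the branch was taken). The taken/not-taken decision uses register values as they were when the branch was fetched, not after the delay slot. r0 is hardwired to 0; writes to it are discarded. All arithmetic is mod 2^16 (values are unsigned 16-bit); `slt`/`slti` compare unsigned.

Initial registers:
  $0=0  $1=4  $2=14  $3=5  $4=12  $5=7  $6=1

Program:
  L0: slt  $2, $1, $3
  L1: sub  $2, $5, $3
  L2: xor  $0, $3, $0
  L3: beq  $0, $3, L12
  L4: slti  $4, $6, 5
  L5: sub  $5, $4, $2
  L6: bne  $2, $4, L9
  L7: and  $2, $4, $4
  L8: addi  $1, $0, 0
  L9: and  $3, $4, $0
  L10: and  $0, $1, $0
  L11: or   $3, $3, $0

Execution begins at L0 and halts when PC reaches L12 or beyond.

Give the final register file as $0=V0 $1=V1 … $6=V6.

  step pc=0: slt  $2, $1, $3  regs=(0,4,1,5,12,7,1)
  step pc=1: sub  $2, $5, $3  regs=(0,4,2,5,12,7,1)
  step pc=2: xor  $0, $3, $0  regs=(0,4,2,5,12,7,1)
  step pc=3: beq  $0, $3, L12  cond=F  regs=(0,4,2,5,12,7,1)
  step pc=4: slti  $4, $6, 5  regs=(0,4,2,5,1,7,1)
  step pc=5: sub  $5, $4, $2  regs=(0,4,2,5,1,65535,1)
  step pc=6: bne  $2, $4, L9  cond=T  regs=(0,4,2,5,1,65535,1)
  step pc=7: and  $2, $4, $4  regs=(0,4,1,5,1,65535,1)
  step pc=9: and  $3, $4, $0  regs=(0,4,1,0,1,65535,1)
  step pc=10: and  $0, $1, $0  regs=(0,4,1,0,1,65535,1)
  step pc=11: or   $3, $3, $0  regs=(0,4,1,0,1,65535,1)

$0=0 $1=4 $2=1 $3=0 $4=1 $5=65535 $6=1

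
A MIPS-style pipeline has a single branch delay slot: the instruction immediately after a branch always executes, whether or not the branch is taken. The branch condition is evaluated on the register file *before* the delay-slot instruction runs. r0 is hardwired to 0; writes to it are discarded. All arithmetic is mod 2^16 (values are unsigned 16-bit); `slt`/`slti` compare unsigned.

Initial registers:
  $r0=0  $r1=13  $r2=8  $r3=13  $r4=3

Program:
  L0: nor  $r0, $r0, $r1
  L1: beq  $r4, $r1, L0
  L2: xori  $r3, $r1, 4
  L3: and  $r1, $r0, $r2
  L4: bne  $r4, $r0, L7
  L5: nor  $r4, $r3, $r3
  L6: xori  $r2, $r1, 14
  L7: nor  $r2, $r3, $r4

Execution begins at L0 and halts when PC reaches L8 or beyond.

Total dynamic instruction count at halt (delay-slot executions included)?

7

PC=0  nor  $r0, $r0, $r1     | $r0=0 $r1=13 $r2=8 $r3=13 $r4=3
PC=1  beq  $r4, $r1, L0      | $r0=0 $r1=13 $r2=8 $r3=13 $r4=3  [not taken]
PC=2  xori  $r3, $r1, 4      | $r0=0 $r1=13 $r2=8 $r3=9 $r4=3
PC=3  and  $r1, $r0, $r2     | $r0=0 $r1=0 $r2=8 $r3=9 $r4=3
PC=4  bne  $r4, $r0, L7      | $r0=0 $r1=0 $r2=8 $r3=9 $r4=3  [TAKEN]
PC=5  nor  $r4, $r3, $r3     | $r0=0 $r1=0 $r2=8 $r3=9 $r4=65526
PC=7  nor  $r2, $r3, $r4     | $r0=0 $r1=0 $r2=0 $r3=9 $r4=65526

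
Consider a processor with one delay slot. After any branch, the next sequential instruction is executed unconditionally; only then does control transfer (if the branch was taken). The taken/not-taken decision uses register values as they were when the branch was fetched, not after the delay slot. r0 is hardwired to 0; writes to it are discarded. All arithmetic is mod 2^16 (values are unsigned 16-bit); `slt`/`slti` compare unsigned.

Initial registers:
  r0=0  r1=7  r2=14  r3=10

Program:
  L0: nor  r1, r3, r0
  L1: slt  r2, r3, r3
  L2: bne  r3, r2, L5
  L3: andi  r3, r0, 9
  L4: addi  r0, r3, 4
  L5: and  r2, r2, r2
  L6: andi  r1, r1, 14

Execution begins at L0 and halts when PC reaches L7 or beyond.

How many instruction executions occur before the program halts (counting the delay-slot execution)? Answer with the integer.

PC=0  nor  r1, r3, r0        | r0=0 r1=65525 r2=14 r3=10
PC=1  slt  r2, r3, r3        | r0=0 r1=65525 r2=0 r3=10
PC=2  bne  r3, r2, L5        | r0=0 r1=65525 r2=0 r3=10  [TAKEN]
PC=3  andi  r3, r0, 9        | r0=0 r1=65525 r2=0 r3=0
PC=5  and  r2, r2, r2        | r0=0 r1=65525 r2=0 r3=0
PC=6  andi  r1, r1, 14       | r0=0 r1=4 r2=0 r3=0

6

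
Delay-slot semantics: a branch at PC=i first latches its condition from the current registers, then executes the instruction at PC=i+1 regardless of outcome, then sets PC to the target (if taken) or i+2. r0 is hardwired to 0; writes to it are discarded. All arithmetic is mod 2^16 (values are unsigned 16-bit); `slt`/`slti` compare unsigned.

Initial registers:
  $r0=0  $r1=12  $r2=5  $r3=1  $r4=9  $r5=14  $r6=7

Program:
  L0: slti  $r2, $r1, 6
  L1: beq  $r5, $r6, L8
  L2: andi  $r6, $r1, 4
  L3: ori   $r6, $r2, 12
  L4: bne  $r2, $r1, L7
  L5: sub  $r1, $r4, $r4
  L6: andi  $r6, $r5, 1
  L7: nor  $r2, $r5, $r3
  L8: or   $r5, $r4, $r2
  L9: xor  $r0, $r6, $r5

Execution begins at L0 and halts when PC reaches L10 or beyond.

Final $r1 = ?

PC=0  slti  $r2, $r1, 6      | $r0=0 $r1=12 $r2=0 $r3=1 $r4=9 $r5=14 $r6=7
PC=1  beq  $r5, $r6, L8      | $r0=0 $r1=12 $r2=0 $r3=1 $r4=9 $r5=14 $r6=7  [not taken]
PC=2  andi  $r6, $r1, 4      | $r0=0 $r1=12 $r2=0 $r3=1 $r4=9 $r5=14 $r6=4
PC=3  ori   $r6, $r2, 12     | $r0=0 $r1=12 $r2=0 $r3=1 $r4=9 $r5=14 $r6=12
PC=4  bne  $r2, $r1, L7      | $r0=0 $r1=12 $r2=0 $r3=1 $r4=9 $r5=14 $r6=12  [TAKEN]
PC=5  sub  $r1, $r4, $r4     | $r0=0 $r1=0 $r2=0 $r3=1 $r4=9 $r5=14 $r6=12
PC=7  nor  $r2, $r5, $r3     | $r0=0 $r1=0 $r2=65520 $r3=1 $r4=9 $r5=14 $r6=12
PC=8  or   $r5, $r4, $r2     | $r0=0 $r1=0 $r2=65520 $r3=1 $r4=9 $r5=65529 $r6=12
PC=9  xor  $r0, $r6, $r5     | $r0=0 $r1=0 $r2=65520 $r3=1 $r4=9 $r5=65529 $r6=12

0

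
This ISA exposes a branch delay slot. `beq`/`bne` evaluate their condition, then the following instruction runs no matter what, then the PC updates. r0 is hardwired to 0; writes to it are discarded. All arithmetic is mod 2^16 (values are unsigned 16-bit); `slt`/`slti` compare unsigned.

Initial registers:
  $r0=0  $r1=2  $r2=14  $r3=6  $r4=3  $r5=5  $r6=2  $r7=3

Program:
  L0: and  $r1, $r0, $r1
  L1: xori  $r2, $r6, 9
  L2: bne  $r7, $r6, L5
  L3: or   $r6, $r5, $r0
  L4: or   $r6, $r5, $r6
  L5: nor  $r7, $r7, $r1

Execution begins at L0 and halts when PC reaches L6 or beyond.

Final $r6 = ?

#0 and  $r1, $r0, $r1 ; 0/0/14/6/3/5/2/3
#1 xori  $r2, $r6, 9 ; 0/0/11/6/3/5/2/3
#2 bne  $r7, $r6, L5 ; 0/0/11/6/3/5/2/3 ; →target
#3 or   $r6, $r5, $r0 ; 0/0/11/6/3/5/5/3
#5 nor  $r7, $r7, $r1 ; 0/0/11/6/3/5/5/65532

5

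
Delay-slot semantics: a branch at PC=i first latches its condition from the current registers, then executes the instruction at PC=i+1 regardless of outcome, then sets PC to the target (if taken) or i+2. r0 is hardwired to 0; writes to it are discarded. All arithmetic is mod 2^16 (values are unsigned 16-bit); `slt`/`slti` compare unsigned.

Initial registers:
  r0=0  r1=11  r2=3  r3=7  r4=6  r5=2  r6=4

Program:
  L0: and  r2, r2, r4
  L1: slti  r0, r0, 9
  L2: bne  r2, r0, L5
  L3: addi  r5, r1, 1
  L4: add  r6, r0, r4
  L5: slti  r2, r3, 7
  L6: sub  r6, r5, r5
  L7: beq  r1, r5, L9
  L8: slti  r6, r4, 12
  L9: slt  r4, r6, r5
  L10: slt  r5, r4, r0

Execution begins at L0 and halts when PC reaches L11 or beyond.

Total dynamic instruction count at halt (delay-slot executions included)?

10

  step pc=0: and  r2, r2, r4  regs=(0,11,2,7,6,2,4)
  step pc=1: slti  r0, r0, 9  regs=(0,11,2,7,6,2,4)
  step pc=2: bne  r2, r0, L5  cond=T  regs=(0,11,2,7,6,2,4)
  step pc=3: addi  r5, r1, 1  regs=(0,11,2,7,6,12,4)
  step pc=5: slti  r2, r3, 7  regs=(0,11,0,7,6,12,4)
  step pc=6: sub  r6, r5, r5  regs=(0,11,0,7,6,12,0)
  step pc=7: beq  r1, r5, L9  cond=F  regs=(0,11,0,7,6,12,0)
  step pc=8: slti  r6, r4, 12  regs=(0,11,0,7,6,12,1)
  step pc=9: slt  r4, r6, r5  regs=(0,11,0,7,1,12,1)
  step pc=10: slt  r5, r4, r0  regs=(0,11,0,7,1,0,1)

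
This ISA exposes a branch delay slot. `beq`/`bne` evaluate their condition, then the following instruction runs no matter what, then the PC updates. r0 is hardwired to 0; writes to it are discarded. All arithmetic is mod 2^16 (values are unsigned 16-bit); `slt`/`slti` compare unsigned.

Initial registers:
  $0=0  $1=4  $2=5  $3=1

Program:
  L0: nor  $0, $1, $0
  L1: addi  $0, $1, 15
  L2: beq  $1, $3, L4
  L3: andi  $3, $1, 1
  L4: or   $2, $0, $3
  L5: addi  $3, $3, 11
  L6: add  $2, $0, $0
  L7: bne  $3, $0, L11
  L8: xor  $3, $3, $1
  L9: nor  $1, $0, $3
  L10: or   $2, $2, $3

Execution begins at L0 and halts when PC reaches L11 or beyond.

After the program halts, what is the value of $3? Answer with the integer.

15

  step pc=0: nor  $0, $1, $0  regs=(0,4,5,1)
  step pc=1: addi  $0, $1, 15  regs=(0,4,5,1)
  step pc=2: beq  $1, $3, L4  cond=F  regs=(0,4,5,1)
  step pc=3: andi  $3, $1, 1  regs=(0,4,5,0)
  step pc=4: or   $2, $0, $3  regs=(0,4,0,0)
  step pc=5: addi  $3, $3, 11  regs=(0,4,0,11)
  step pc=6: add  $2, $0, $0  regs=(0,4,0,11)
  step pc=7: bne  $3, $0, L11  cond=T  regs=(0,4,0,11)
  step pc=8: xor  $3, $3, $1  regs=(0,4,0,15)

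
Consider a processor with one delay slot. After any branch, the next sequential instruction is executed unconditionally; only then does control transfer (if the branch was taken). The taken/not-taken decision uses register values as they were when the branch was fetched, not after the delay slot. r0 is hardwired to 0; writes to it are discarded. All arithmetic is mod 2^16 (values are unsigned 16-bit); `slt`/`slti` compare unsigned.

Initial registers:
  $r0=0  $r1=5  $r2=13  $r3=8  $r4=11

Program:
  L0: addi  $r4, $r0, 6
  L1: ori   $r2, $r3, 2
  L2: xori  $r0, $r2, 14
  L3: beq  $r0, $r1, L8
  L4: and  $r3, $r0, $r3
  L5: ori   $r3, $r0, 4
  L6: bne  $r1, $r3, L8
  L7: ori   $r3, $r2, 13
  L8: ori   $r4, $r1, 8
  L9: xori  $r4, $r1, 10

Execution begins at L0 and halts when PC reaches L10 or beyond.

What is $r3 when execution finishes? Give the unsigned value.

PC=0  addi  $r4, $r0, 6      | $r0=0 $r1=5 $r2=13 $r3=8 $r4=6
PC=1  ori   $r2, $r3, 2      | $r0=0 $r1=5 $r2=10 $r3=8 $r4=6
PC=2  xori  $r0, $r2, 14     | $r0=0 $r1=5 $r2=10 $r3=8 $r4=6
PC=3  beq  $r0, $r1, L8      | $r0=0 $r1=5 $r2=10 $r3=8 $r4=6  [not taken]
PC=4  and  $r3, $r0, $r3     | $r0=0 $r1=5 $r2=10 $r3=0 $r4=6
PC=5  ori   $r3, $r0, 4      | $r0=0 $r1=5 $r2=10 $r3=4 $r4=6
PC=6  bne  $r1, $r3, L8      | $r0=0 $r1=5 $r2=10 $r3=4 $r4=6  [TAKEN]
PC=7  ori   $r3, $r2, 13     | $r0=0 $r1=5 $r2=10 $r3=15 $r4=6
PC=8  ori   $r4, $r1, 8      | $r0=0 $r1=5 $r2=10 $r3=15 $r4=13
PC=9  xori  $r4, $r1, 10     | $r0=0 $r1=5 $r2=10 $r3=15 $r4=15

15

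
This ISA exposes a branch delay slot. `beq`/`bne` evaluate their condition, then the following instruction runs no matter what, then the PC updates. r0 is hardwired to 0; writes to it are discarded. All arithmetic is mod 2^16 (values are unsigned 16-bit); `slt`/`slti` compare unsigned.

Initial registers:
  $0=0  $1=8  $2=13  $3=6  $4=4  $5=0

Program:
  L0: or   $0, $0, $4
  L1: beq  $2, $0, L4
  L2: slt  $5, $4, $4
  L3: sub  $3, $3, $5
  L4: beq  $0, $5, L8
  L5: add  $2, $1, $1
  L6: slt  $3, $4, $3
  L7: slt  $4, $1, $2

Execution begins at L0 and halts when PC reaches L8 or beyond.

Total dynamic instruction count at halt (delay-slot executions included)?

6

PC=0  or   $0, $0, $4        | $0=0 $1=8 $2=13 $3=6 $4=4 $5=0
PC=1  beq  $2, $0, L4        | $0=0 $1=8 $2=13 $3=6 $4=4 $5=0  [not taken]
PC=2  slt  $5, $4, $4        | $0=0 $1=8 $2=13 $3=6 $4=4 $5=0
PC=3  sub  $3, $3, $5        | $0=0 $1=8 $2=13 $3=6 $4=4 $5=0
PC=4  beq  $0, $5, L8        | $0=0 $1=8 $2=13 $3=6 $4=4 $5=0  [TAKEN]
PC=5  add  $2, $1, $1        | $0=0 $1=8 $2=16 $3=6 $4=4 $5=0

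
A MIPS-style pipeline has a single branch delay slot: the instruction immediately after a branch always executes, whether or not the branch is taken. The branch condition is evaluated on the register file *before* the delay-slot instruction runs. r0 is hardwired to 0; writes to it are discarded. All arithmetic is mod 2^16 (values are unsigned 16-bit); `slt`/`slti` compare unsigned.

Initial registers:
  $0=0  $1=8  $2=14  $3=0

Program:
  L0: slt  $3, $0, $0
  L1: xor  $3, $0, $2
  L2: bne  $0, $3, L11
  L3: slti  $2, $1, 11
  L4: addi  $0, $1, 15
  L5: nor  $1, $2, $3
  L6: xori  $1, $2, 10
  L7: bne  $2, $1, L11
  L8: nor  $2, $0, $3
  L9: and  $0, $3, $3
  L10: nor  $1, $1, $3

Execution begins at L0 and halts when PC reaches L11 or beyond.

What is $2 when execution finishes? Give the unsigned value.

1

#0 slt  $3, $0, $0 ; 0/8/14/0
#1 xor  $3, $0, $2 ; 0/8/14/14
#2 bne  $0, $3, L11 ; 0/8/14/14 ; →target
#3 slti  $2, $1, 11 ; 0/8/1/14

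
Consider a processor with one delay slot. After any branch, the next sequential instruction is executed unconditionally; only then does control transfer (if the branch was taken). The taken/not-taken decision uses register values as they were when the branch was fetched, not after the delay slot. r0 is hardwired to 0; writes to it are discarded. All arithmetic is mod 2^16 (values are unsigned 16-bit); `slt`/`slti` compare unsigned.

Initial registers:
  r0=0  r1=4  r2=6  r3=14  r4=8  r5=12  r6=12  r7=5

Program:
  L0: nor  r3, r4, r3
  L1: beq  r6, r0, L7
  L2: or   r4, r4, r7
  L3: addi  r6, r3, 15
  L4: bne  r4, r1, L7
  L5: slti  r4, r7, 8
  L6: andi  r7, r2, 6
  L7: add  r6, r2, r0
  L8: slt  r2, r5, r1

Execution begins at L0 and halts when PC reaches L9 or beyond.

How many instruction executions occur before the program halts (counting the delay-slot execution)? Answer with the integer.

PC=0  nor  r3, r4, r3        | r0=0 r1=4 r2=6 r3=65521 r4=8 r5=12 r6=12 r7=5
PC=1  beq  r6, r0, L7        | r0=0 r1=4 r2=6 r3=65521 r4=8 r5=12 r6=12 r7=5  [not taken]
PC=2  or   r4, r4, r7        | r0=0 r1=4 r2=6 r3=65521 r4=13 r5=12 r6=12 r7=5
PC=3  addi  r6, r3, 15       | r0=0 r1=4 r2=6 r3=65521 r4=13 r5=12 r6=0 r7=5
PC=4  bne  r4, r1, L7        | r0=0 r1=4 r2=6 r3=65521 r4=13 r5=12 r6=0 r7=5  [TAKEN]
PC=5  slti  r4, r7, 8        | r0=0 r1=4 r2=6 r3=65521 r4=1 r5=12 r6=0 r7=5
PC=7  add  r6, r2, r0        | r0=0 r1=4 r2=6 r3=65521 r4=1 r5=12 r6=6 r7=5
PC=8  slt  r2, r5, r1        | r0=0 r1=4 r2=0 r3=65521 r4=1 r5=12 r6=6 r7=5

8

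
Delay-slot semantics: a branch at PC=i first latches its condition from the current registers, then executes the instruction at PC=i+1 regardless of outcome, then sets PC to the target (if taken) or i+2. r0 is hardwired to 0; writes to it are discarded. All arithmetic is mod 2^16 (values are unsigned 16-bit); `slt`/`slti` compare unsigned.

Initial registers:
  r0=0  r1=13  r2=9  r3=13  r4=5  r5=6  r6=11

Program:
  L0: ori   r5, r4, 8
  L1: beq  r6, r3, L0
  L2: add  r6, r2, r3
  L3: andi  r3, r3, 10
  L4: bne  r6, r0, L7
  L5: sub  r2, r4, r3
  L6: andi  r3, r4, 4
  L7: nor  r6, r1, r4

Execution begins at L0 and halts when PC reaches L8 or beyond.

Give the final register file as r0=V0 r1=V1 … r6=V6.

r0=0 r1=13 r2=65533 r3=8 r4=5 r5=13 r6=65522

#0 ori   r5, r4, 8 ; 0/13/9/13/5/13/11
#1 beq  r6, r3, L0 ; 0/13/9/13/5/13/11 ; →fallthru
#2 add  r6, r2, r3 ; 0/13/9/13/5/13/22
#3 andi  r3, r3, 10 ; 0/13/9/8/5/13/22
#4 bne  r6, r0, L7 ; 0/13/9/8/5/13/22 ; →target
#5 sub  r2, r4, r3 ; 0/13/65533/8/5/13/22
#7 nor  r6, r1, r4 ; 0/13/65533/8/5/13/65522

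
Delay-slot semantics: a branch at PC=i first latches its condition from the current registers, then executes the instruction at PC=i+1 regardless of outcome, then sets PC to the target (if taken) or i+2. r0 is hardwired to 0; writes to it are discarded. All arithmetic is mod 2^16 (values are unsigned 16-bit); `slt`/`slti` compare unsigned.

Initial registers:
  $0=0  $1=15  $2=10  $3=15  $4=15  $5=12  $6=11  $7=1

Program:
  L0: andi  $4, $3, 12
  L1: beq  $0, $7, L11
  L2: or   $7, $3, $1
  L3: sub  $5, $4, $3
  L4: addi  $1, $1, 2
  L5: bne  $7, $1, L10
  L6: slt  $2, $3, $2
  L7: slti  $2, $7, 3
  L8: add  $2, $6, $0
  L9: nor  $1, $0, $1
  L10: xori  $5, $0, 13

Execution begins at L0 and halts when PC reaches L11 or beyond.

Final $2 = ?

0

  step pc=0: andi  $4, $3, 12  regs=(0,15,10,15,12,12,11,1)
  step pc=1: beq  $0, $7, L11  cond=F  regs=(0,15,10,15,12,12,11,1)
  step pc=2: or   $7, $3, $1  regs=(0,15,10,15,12,12,11,15)
  step pc=3: sub  $5, $4, $3  regs=(0,15,10,15,12,65533,11,15)
  step pc=4: addi  $1, $1, 2  regs=(0,17,10,15,12,65533,11,15)
  step pc=5: bne  $7, $1, L10  cond=T  regs=(0,17,10,15,12,65533,11,15)
  step pc=6: slt  $2, $3, $2  regs=(0,17,0,15,12,65533,11,15)
  step pc=10: xori  $5, $0, 13  regs=(0,17,0,15,12,13,11,15)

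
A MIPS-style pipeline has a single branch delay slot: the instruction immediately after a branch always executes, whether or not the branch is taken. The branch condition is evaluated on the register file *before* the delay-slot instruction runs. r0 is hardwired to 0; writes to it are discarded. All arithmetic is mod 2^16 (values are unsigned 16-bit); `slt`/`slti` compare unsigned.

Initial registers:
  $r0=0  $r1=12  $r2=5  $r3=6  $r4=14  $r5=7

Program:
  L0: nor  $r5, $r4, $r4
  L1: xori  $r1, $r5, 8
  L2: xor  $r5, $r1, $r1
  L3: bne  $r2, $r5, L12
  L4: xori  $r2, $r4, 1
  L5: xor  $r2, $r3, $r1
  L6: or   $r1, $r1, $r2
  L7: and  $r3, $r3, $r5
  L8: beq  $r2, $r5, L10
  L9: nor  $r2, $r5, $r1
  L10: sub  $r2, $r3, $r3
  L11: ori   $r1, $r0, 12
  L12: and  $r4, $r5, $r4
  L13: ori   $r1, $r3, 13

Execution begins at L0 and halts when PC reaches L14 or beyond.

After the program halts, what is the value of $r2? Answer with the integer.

15

#0 nor  $r5, $r4, $r4 ; 0/12/5/6/14/65521
#1 xori  $r1, $r5, 8 ; 0/65529/5/6/14/65521
#2 xor  $r5, $r1, $r1 ; 0/65529/5/6/14/0
#3 bne  $r2, $r5, L12 ; 0/65529/5/6/14/0 ; →target
#4 xori  $r2, $r4, 1 ; 0/65529/15/6/14/0
#12 and  $r4, $r5, $r4 ; 0/65529/15/6/0/0
#13 ori   $r1, $r3, 13 ; 0/15/15/6/0/0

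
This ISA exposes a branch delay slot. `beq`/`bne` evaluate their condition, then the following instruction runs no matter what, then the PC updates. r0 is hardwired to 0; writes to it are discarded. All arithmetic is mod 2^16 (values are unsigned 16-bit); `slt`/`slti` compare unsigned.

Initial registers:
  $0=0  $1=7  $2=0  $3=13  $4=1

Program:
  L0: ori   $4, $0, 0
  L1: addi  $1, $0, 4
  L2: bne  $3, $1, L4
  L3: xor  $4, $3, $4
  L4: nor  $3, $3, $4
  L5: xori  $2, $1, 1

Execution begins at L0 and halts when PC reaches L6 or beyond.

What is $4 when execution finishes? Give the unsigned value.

  step pc=0: ori   $4, $0, 0  regs=(0,7,0,13,0)
  step pc=1: addi  $1, $0, 4  regs=(0,4,0,13,0)
  step pc=2: bne  $3, $1, L4  cond=T  regs=(0,4,0,13,0)
  step pc=3: xor  $4, $3, $4  regs=(0,4,0,13,13)
  step pc=4: nor  $3, $3, $4  regs=(0,4,0,65522,13)
  step pc=5: xori  $2, $1, 1  regs=(0,4,5,65522,13)

13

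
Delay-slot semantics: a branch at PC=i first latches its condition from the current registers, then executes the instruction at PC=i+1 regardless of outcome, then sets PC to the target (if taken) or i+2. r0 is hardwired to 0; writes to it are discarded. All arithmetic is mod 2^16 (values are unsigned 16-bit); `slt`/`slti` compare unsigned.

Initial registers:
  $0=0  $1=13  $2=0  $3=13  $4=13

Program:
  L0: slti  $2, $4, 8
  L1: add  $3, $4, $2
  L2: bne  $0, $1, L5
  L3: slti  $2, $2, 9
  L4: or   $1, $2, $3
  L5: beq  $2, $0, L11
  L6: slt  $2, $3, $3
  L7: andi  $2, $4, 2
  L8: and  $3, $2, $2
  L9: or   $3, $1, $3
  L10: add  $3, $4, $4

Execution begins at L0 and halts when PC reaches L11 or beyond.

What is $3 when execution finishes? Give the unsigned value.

26

#0 slti  $2, $4, 8 ; 0/13/0/13/13
#1 add  $3, $4, $2 ; 0/13/0/13/13
#2 bne  $0, $1, L5 ; 0/13/0/13/13 ; →target
#3 slti  $2, $2, 9 ; 0/13/1/13/13
#5 beq  $2, $0, L11 ; 0/13/1/13/13 ; →fallthru
#6 slt  $2, $3, $3 ; 0/13/0/13/13
#7 andi  $2, $4, 2 ; 0/13/0/13/13
#8 and  $3, $2, $2 ; 0/13/0/0/13
#9 or   $3, $1, $3 ; 0/13/0/13/13
#10 add  $3, $4, $4 ; 0/13/0/26/13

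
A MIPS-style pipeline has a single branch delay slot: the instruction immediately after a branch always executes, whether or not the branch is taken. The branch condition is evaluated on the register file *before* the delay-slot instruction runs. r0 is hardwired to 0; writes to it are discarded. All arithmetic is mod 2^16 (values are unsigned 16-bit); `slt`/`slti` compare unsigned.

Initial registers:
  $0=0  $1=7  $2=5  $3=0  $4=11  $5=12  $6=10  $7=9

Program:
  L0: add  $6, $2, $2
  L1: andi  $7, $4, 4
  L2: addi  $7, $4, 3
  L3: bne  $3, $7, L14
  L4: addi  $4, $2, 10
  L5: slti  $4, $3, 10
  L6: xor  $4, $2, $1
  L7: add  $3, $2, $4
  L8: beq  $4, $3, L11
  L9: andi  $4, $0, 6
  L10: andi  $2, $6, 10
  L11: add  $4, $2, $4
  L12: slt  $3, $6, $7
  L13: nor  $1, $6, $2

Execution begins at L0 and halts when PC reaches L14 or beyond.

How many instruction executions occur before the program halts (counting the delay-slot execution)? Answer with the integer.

5

PC=0  add  $6, $2, $2        | $0=0 $1=7 $2=5 $3=0 $4=11 $5=12 $6=10 $7=9
PC=1  andi  $7, $4, 4        | $0=0 $1=7 $2=5 $3=0 $4=11 $5=12 $6=10 $7=0
PC=2  addi  $7, $4, 3        | $0=0 $1=7 $2=5 $3=0 $4=11 $5=12 $6=10 $7=14
PC=3  bne  $3, $7, L14       | $0=0 $1=7 $2=5 $3=0 $4=11 $5=12 $6=10 $7=14  [TAKEN]
PC=4  addi  $4, $2, 10       | $0=0 $1=7 $2=5 $3=0 $4=15 $5=12 $6=10 $7=14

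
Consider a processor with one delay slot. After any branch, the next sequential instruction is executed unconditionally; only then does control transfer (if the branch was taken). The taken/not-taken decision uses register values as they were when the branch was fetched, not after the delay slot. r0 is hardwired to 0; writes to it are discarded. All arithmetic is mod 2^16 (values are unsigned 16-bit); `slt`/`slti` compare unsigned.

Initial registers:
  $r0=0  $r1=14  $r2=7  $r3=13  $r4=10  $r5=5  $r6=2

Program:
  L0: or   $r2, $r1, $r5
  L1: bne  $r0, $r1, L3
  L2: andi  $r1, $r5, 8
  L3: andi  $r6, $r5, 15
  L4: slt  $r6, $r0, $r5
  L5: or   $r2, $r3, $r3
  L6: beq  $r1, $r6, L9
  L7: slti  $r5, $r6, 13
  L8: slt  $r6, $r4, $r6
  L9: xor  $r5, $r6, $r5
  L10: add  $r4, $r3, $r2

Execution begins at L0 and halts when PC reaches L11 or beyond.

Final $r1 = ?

#0 or   $r2, $r1, $r5 ; 0/14/15/13/10/5/2
#1 bne  $r0, $r1, L3 ; 0/14/15/13/10/5/2 ; →target
#2 andi  $r1, $r5, 8 ; 0/0/15/13/10/5/2
#3 andi  $r6, $r5, 15 ; 0/0/15/13/10/5/5
#4 slt  $r6, $r0, $r5 ; 0/0/15/13/10/5/1
#5 or   $r2, $r3, $r3 ; 0/0/13/13/10/5/1
#6 beq  $r1, $r6, L9 ; 0/0/13/13/10/5/1 ; →fallthru
#7 slti  $r5, $r6, 13 ; 0/0/13/13/10/1/1
#8 slt  $r6, $r4, $r6 ; 0/0/13/13/10/1/0
#9 xor  $r5, $r6, $r5 ; 0/0/13/13/10/1/0
#10 add  $r4, $r3, $r2 ; 0/0/13/13/26/1/0

0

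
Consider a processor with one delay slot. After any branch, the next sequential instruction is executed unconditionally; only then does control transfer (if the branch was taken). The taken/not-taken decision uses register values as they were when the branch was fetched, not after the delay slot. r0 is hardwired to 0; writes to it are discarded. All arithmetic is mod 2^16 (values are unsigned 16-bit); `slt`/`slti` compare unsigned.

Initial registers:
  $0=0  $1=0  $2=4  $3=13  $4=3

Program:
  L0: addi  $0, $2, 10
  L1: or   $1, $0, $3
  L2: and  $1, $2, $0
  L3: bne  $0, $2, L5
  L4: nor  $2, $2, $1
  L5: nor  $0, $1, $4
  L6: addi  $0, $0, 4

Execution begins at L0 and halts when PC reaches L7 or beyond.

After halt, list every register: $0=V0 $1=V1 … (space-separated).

[0] addi  $0, $2, 10  →  {$0:0, $1:0, $2:4, $3:13, $4:3}
[1] or   $1, $0, $3  →  {$0:0, $1:13, $2:4, $3:13, $4:3}
[2] and  $1, $2, $0  →  {$0:0, $1:0, $2:4, $3:13, $4:3}
[3] bne  $0, $2, L5  →  {$0:0, $1:0, $2:4, $3:13, $4:3}  ⟨branch taken⟩
[4] nor  $2, $2, $1  →  {$0:0, $1:0, $2:65531, $3:13, $4:3}
[5] nor  $0, $1, $4  →  {$0:0, $1:0, $2:65531, $3:13, $4:3}
[6] addi  $0, $0, 4  →  {$0:0, $1:0, $2:65531, $3:13, $4:3}

$0=0 $1=0 $2=65531 $3=13 $4=3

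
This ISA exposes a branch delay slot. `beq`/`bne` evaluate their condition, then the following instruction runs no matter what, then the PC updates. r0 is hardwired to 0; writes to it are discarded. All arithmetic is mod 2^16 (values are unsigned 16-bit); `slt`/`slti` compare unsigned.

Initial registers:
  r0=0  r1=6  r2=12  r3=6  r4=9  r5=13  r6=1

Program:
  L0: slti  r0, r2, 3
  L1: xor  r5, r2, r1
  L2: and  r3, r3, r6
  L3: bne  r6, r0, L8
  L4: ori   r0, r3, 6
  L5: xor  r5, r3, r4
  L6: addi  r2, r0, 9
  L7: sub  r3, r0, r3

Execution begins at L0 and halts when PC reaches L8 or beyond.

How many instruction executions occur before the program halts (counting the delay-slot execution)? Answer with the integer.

5

  step pc=0: slti  r0, r2, 3  regs=(0,6,12,6,9,13,1)
  step pc=1: xor  r5, r2, r1  regs=(0,6,12,6,9,10,1)
  step pc=2: and  r3, r3, r6  regs=(0,6,12,0,9,10,1)
  step pc=3: bne  r6, r0, L8  cond=T  regs=(0,6,12,0,9,10,1)
  step pc=4: ori   r0, r3, 6  regs=(0,6,12,0,9,10,1)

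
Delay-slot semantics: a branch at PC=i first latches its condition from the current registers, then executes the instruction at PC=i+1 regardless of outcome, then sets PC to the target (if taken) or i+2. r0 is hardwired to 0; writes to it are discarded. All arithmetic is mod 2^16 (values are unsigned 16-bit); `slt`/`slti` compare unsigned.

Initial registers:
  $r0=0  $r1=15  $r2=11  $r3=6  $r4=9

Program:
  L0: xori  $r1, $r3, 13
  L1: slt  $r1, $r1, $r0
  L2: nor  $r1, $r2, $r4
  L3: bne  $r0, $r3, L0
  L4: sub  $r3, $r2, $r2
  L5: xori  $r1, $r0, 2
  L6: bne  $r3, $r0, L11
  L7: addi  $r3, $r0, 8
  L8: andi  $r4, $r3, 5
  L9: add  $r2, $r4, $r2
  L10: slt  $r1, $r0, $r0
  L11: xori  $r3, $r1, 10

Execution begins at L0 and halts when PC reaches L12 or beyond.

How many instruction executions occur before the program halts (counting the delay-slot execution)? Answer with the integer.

17

  step pc=0: xori  $r1, $r3, 13  regs=(0,11,11,6,9)
  step pc=1: slt  $r1, $r1, $r0  regs=(0,0,11,6,9)
  step pc=2: nor  $r1, $r2, $r4  regs=(0,65524,11,6,9)
  step pc=3: bne  $r0, $r3, L0  cond=T  regs=(0,65524,11,6,9)
  step pc=4: sub  $r3, $r2, $r2  regs=(0,65524,11,0,9)
  step pc=0: xori  $r1, $r3, 13  regs=(0,13,11,0,9)
  step pc=1: slt  $r1, $r1, $r0  regs=(0,0,11,0,9)
  step pc=2: nor  $r1, $r2, $r4  regs=(0,65524,11,0,9)
  step pc=3: bne  $r0, $r3, L0  cond=F  regs=(0,65524,11,0,9)
  step pc=4: sub  $r3, $r2, $r2  regs=(0,65524,11,0,9)
  step pc=5: xori  $r1, $r0, 2  regs=(0,2,11,0,9)
  step pc=6: bne  $r3, $r0, L11  cond=F  regs=(0,2,11,0,9)
  step pc=7: addi  $r3, $r0, 8  regs=(0,2,11,8,9)
  step pc=8: andi  $r4, $r3, 5  regs=(0,2,11,8,0)
  step pc=9: add  $r2, $r4, $r2  regs=(0,2,11,8,0)
  step pc=10: slt  $r1, $r0, $r0  regs=(0,0,11,8,0)
  step pc=11: xori  $r3, $r1, 10  regs=(0,0,11,10,0)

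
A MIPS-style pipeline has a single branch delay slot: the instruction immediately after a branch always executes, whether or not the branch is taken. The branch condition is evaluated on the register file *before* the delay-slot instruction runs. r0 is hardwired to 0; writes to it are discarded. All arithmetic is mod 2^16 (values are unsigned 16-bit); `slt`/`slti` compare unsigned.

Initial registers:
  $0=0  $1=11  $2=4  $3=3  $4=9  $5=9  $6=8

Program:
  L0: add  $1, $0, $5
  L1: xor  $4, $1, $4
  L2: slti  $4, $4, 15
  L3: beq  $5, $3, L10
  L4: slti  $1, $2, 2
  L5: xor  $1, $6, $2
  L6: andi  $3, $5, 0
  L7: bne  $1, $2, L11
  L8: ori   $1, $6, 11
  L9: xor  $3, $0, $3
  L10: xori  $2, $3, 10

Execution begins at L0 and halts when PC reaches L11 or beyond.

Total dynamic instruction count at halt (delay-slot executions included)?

  step pc=0: add  $1, $0, $5  regs=(0,9,4,3,9,9,8)
  step pc=1: xor  $4, $1, $4  regs=(0,9,4,3,0,9,8)
  step pc=2: slti  $4, $4, 15  regs=(0,9,4,3,1,9,8)
  step pc=3: beq  $5, $3, L10  cond=F  regs=(0,9,4,3,1,9,8)
  step pc=4: slti  $1, $2, 2  regs=(0,0,4,3,1,9,8)
  step pc=5: xor  $1, $6, $2  regs=(0,12,4,3,1,9,8)
  step pc=6: andi  $3, $5, 0  regs=(0,12,4,0,1,9,8)
  step pc=7: bne  $1, $2, L11  cond=T  regs=(0,12,4,0,1,9,8)
  step pc=8: ori   $1, $6, 11  regs=(0,11,4,0,1,9,8)

9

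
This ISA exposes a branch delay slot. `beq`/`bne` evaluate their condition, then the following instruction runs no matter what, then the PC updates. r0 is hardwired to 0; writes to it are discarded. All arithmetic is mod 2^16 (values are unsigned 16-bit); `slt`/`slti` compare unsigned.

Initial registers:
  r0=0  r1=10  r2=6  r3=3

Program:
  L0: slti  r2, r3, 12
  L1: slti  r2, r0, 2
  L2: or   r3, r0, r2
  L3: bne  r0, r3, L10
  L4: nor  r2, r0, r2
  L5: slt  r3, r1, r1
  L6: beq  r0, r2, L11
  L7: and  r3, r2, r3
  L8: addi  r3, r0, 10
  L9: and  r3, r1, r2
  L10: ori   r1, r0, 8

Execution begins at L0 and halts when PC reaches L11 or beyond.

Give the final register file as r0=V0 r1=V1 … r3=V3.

  step pc=0: slti  r2, r3, 12  regs=(0,10,1,3)
  step pc=1: slti  r2, r0, 2  regs=(0,10,1,3)
  step pc=2: or   r3, r0, r2  regs=(0,10,1,1)
  step pc=3: bne  r0, r3, L10  cond=T  regs=(0,10,1,1)
  step pc=4: nor  r2, r0, r2  regs=(0,10,65534,1)
  step pc=10: ori   r1, r0, 8  regs=(0,8,65534,1)

r0=0 r1=8 r2=65534 r3=1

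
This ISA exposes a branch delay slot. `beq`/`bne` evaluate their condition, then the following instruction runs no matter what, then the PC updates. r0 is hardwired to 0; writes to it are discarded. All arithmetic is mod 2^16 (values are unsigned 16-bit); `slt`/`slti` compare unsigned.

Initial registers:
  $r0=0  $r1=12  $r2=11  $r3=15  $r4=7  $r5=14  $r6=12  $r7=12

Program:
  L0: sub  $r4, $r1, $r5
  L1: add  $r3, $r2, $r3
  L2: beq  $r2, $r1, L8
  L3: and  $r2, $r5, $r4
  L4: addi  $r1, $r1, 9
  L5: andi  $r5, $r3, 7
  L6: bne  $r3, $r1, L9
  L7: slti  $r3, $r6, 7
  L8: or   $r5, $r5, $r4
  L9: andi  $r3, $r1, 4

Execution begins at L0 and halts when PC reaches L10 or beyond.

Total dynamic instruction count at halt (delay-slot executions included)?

PC=0  sub  $r4, $r1, $r5     | $r0=0 $r1=12 $r2=11 $r3=15 $r4=65534 $r5=14 $r6=12 $r7=12
PC=1  add  $r3, $r2, $r3     | $r0=0 $r1=12 $r2=11 $r3=26 $r4=65534 $r5=14 $r6=12 $r7=12
PC=2  beq  $r2, $r1, L8      | $r0=0 $r1=12 $r2=11 $r3=26 $r4=65534 $r5=14 $r6=12 $r7=12  [not taken]
PC=3  and  $r2, $r5, $r4     | $r0=0 $r1=12 $r2=14 $r3=26 $r4=65534 $r5=14 $r6=12 $r7=12
PC=4  addi  $r1, $r1, 9      | $r0=0 $r1=21 $r2=14 $r3=26 $r4=65534 $r5=14 $r6=12 $r7=12
PC=5  andi  $r5, $r3, 7      | $r0=0 $r1=21 $r2=14 $r3=26 $r4=65534 $r5=2 $r6=12 $r7=12
PC=6  bne  $r3, $r1, L9      | $r0=0 $r1=21 $r2=14 $r3=26 $r4=65534 $r5=2 $r6=12 $r7=12  [TAKEN]
PC=7  slti  $r3, $r6, 7      | $r0=0 $r1=21 $r2=14 $r3=0 $r4=65534 $r5=2 $r6=12 $r7=12
PC=9  andi  $r3, $r1, 4      | $r0=0 $r1=21 $r2=14 $r3=4 $r4=65534 $r5=2 $r6=12 $r7=12

9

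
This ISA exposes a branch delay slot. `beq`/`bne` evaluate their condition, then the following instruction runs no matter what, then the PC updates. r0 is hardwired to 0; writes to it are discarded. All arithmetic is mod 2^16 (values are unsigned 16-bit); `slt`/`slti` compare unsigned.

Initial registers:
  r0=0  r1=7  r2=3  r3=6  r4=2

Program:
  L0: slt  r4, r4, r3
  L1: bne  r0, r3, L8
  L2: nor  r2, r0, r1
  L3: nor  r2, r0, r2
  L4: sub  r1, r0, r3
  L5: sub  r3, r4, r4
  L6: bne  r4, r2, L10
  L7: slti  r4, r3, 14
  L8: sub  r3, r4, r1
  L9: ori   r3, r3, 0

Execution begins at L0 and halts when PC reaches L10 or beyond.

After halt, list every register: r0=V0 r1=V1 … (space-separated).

  step pc=0: slt  r4, r4, r3  regs=(0,7,3,6,1)
  step pc=1: bne  r0, r3, L8  cond=T  regs=(0,7,3,6,1)
  step pc=2: nor  r2, r0, r1  regs=(0,7,65528,6,1)
  step pc=8: sub  r3, r4, r1  regs=(0,7,65528,65530,1)
  step pc=9: ori   r3, r3, 0  regs=(0,7,65528,65530,1)

r0=0 r1=7 r2=65528 r3=65530 r4=1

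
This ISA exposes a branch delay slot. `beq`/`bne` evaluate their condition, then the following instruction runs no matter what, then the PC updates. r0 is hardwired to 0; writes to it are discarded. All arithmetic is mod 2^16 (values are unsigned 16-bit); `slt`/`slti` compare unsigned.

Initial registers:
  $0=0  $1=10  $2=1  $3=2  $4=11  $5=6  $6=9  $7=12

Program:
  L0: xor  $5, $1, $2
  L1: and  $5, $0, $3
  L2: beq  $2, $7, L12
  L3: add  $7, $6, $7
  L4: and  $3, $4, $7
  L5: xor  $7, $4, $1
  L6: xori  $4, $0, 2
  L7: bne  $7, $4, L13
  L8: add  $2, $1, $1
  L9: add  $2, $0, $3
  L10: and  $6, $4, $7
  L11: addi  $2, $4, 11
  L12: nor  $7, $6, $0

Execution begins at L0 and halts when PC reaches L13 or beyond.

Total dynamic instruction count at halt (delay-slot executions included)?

9

  step pc=0: xor  $5, $1, $2  regs=(0,10,1,2,11,11,9,12)
  step pc=1: and  $5, $0, $3  regs=(0,10,1,2,11,0,9,12)
  step pc=2: beq  $2, $7, L12  cond=F  regs=(0,10,1,2,11,0,9,12)
  step pc=3: add  $7, $6, $7  regs=(0,10,1,2,11,0,9,21)
  step pc=4: and  $3, $4, $7  regs=(0,10,1,1,11,0,9,21)
  step pc=5: xor  $7, $4, $1  regs=(0,10,1,1,11,0,9,1)
  step pc=6: xori  $4, $0, 2  regs=(0,10,1,1,2,0,9,1)
  step pc=7: bne  $7, $4, L13  cond=T  regs=(0,10,1,1,2,0,9,1)
  step pc=8: add  $2, $1, $1  regs=(0,10,20,1,2,0,9,1)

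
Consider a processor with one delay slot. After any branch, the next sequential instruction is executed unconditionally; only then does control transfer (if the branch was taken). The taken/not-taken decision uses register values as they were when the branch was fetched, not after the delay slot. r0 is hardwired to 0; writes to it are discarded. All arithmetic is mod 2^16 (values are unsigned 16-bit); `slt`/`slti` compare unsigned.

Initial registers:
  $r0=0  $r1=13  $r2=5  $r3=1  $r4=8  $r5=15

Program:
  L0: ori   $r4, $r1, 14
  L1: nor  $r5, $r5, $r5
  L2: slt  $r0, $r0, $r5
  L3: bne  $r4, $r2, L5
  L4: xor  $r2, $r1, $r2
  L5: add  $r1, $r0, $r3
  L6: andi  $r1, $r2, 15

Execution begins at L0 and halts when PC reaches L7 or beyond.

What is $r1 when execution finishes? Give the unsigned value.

[0] ori   $r4, $r1, 14  →  {$r0:0, $r1:13, $r2:5, $r3:1, $r4:15, $r5:15}
[1] nor  $r5, $r5, $r5  →  {$r0:0, $r1:13, $r2:5, $r3:1, $r4:15, $r5:65520}
[2] slt  $r0, $r0, $r5  →  {$r0:0, $r1:13, $r2:5, $r3:1, $r4:15, $r5:65520}
[3] bne  $r4, $r2, L5  →  {$r0:0, $r1:13, $r2:5, $r3:1, $r4:15, $r5:65520}  ⟨branch taken⟩
[4] xor  $r2, $r1, $r2  →  {$r0:0, $r1:13, $r2:8, $r3:1, $r4:15, $r5:65520}
[5] add  $r1, $r0, $r3  →  {$r0:0, $r1:1, $r2:8, $r3:1, $r4:15, $r5:65520}
[6] andi  $r1, $r2, 15  →  {$r0:0, $r1:8, $r2:8, $r3:1, $r4:15, $r5:65520}

8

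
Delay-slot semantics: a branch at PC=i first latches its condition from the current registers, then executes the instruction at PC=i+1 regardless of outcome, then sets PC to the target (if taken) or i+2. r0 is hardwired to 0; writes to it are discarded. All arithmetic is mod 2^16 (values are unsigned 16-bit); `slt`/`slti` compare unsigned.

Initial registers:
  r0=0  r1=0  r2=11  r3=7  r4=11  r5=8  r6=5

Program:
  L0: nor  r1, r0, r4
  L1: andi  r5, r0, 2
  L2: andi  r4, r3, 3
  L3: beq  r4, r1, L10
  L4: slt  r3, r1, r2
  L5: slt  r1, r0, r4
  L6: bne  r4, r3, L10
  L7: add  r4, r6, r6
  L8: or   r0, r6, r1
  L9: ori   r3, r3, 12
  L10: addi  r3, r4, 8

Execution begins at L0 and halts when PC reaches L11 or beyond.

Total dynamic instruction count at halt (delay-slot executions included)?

9

PC=0  nor  r1, r0, r4        | r0=0 r1=65524 r2=11 r3=7 r4=11 r5=8 r6=5
PC=1  andi  r5, r0, 2        | r0=0 r1=65524 r2=11 r3=7 r4=11 r5=0 r6=5
PC=2  andi  r4, r3, 3        | r0=0 r1=65524 r2=11 r3=7 r4=3 r5=0 r6=5
PC=3  beq  r4, r1, L10       | r0=0 r1=65524 r2=11 r3=7 r4=3 r5=0 r6=5  [not taken]
PC=4  slt  r3, r1, r2        | r0=0 r1=65524 r2=11 r3=0 r4=3 r5=0 r6=5
PC=5  slt  r1, r0, r4        | r0=0 r1=1 r2=11 r3=0 r4=3 r5=0 r6=5
PC=6  bne  r4, r3, L10       | r0=0 r1=1 r2=11 r3=0 r4=3 r5=0 r6=5  [TAKEN]
PC=7  add  r4, r6, r6        | r0=0 r1=1 r2=11 r3=0 r4=10 r5=0 r6=5
PC=10 addi  r3, r4, 8        | r0=0 r1=1 r2=11 r3=18 r4=10 r5=0 r6=5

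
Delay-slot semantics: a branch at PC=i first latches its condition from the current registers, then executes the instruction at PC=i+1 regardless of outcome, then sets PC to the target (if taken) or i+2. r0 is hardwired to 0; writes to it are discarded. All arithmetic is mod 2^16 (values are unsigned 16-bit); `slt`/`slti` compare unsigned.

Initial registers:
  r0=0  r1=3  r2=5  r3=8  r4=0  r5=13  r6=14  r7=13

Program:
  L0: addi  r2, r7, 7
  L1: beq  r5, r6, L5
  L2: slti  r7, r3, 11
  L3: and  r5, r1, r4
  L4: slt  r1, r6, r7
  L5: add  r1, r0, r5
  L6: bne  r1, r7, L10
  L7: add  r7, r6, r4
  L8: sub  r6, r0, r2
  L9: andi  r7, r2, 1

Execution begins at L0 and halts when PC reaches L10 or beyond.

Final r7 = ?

14

  step pc=0: addi  r2, r7, 7  regs=(0,3,20,8,0,13,14,13)
  step pc=1: beq  r5, r6, L5  cond=F  regs=(0,3,20,8,0,13,14,13)
  step pc=2: slti  r7, r3, 11  regs=(0,3,20,8,0,13,14,1)
  step pc=3: and  r5, r1, r4  regs=(0,3,20,8,0,0,14,1)
  step pc=4: slt  r1, r6, r7  regs=(0,0,20,8,0,0,14,1)
  step pc=5: add  r1, r0, r5  regs=(0,0,20,8,0,0,14,1)
  step pc=6: bne  r1, r7, L10  cond=T  regs=(0,0,20,8,0,0,14,1)
  step pc=7: add  r7, r6, r4  regs=(0,0,20,8,0,0,14,14)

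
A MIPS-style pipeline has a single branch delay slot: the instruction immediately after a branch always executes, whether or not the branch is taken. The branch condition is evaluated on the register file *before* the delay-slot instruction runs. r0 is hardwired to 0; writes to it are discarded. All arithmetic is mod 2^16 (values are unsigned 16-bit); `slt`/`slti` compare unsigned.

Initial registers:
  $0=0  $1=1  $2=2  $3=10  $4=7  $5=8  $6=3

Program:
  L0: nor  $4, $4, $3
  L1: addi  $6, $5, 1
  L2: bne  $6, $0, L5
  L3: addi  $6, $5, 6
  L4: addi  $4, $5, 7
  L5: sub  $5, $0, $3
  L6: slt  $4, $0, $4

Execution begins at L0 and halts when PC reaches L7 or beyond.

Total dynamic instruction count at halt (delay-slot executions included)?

6

PC=0  nor  $4, $4, $3        | $0=0 $1=1 $2=2 $3=10 $4=65520 $5=8 $6=3
PC=1  addi  $6, $5, 1        | $0=0 $1=1 $2=2 $3=10 $4=65520 $5=8 $6=9
PC=2  bne  $6, $0, L5        | $0=0 $1=1 $2=2 $3=10 $4=65520 $5=8 $6=9  [TAKEN]
PC=3  addi  $6, $5, 6        | $0=0 $1=1 $2=2 $3=10 $4=65520 $5=8 $6=14
PC=5  sub  $5, $0, $3        | $0=0 $1=1 $2=2 $3=10 $4=65520 $5=65526 $6=14
PC=6  slt  $4, $0, $4        | $0=0 $1=1 $2=2 $3=10 $4=1 $5=65526 $6=14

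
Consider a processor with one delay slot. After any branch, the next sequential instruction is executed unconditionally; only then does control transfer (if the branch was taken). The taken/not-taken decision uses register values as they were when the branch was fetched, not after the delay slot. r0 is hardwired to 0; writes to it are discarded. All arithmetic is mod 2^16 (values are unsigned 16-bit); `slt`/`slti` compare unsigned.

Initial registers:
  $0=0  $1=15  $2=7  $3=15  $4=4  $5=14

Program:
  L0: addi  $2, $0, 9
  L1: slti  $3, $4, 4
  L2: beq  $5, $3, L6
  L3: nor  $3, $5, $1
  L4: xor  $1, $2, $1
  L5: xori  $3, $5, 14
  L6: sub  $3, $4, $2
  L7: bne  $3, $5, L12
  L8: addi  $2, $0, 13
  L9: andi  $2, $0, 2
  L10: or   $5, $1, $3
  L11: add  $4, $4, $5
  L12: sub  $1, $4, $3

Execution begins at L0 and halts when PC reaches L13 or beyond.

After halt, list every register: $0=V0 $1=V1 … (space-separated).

PC=0  addi  $2, $0, 9        | $0=0 $1=15 $2=9 $3=15 $4=4 $5=14
PC=1  slti  $3, $4, 4        | $0=0 $1=15 $2=9 $3=0 $4=4 $5=14
PC=2  beq  $5, $3, L6        | $0=0 $1=15 $2=9 $3=0 $4=4 $5=14  [not taken]
PC=3  nor  $3, $5, $1        | $0=0 $1=15 $2=9 $3=65520 $4=4 $5=14
PC=4  xor  $1, $2, $1        | $0=0 $1=6 $2=9 $3=65520 $4=4 $5=14
PC=5  xori  $3, $5, 14       | $0=0 $1=6 $2=9 $3=0 $4=4 $5=14
PC=6  sub  $3, $4, $2        | $0=0 $1=6 $2=9 $3=65531 $4=4 $5=14
PC=7  bne  $3, $5, L12       | $0=0 $1=6 $2=9 $3=65531 $4=4 $5=14  [TAKEN]
PC=8  addi  $2, $0, 13       | $0=0 $1=6 $2=13 $3=65531 $4=4 $5=14
PC=12 sub  $1, $4, $3        | $0=0 $1=9 $2=13 $3=65531 $4=4 $5=14

$0=0 $1=9 $2=13 $3=65531 $4=4 $5=14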